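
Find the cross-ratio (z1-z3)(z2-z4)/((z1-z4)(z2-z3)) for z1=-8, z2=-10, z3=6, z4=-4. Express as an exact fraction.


Step 1: (z1-z3)(z2-z4) = (-14) * (-6) = 84
Step 2: (z1-z4)(z2-z3) = (-4) * (-16) = 64
Step 3: Cross-ratio = 84/64 = 21/16

21/16


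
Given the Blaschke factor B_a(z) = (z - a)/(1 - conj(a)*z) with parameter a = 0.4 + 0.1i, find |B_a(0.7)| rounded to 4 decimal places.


Step 1: Numerator z0 - a = 0.7 - (0.4 + 0.1i) = 0.3 - 0.1i
Step 2: Denominator 1 - conj(a)*z0 = 1 - (0.4 - 0.1i)*0.7 = 0.72 + 0.07i
Step 3: |z0 - a|^2 = 0.3^2 + (-0.1)^2 = 0.1; |1 - conj(a)*z0|^2 = 0.72^2 + 0.07^2 = 0.5233
Step 4: |B_a(0.7)| = sqrt(0.1 / 0.5233) = sqrt(0.191095)
Step 5: = 0.4371

0.4371


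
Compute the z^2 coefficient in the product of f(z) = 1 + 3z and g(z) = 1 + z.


Step 1: z^2 term in f*g comes from: (1)*(0) + (3z)*(z) + (0)*(1)
Step 2: = 0 + 3 + 0
Step 3: = 3

3


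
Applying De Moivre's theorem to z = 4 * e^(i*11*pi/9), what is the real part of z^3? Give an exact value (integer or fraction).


Step 1: By De Moivre's theorem, z^3 = 4^3 * e^(i*3*11*pi/9) = 64 * (cos(11*pi/3) + i*sin(11*pi/3))
Step 2: |z|^3 = 4^3 = 64
Step 3: Reduce the angle mod 2*pi: 11*pi/3 - 2*pi = 5*pi/3
Step 4: cos(5*pi/3) = 1/2
Step 5: Re(z^3) = 64 * 1/2 = 32

32


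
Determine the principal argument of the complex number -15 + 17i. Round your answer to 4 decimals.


Step 1: z = -15 + 17i
Step 2: arg(z) = atan2(17, -15)
Step 3: arg(z) = 2.2938

2.2938


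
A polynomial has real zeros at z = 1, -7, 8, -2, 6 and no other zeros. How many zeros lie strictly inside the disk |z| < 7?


Step 1: Check each root:
  z = 1: |1| = 1 < 7
  z = -7: |-7| = 7 >= 7
  z = 8: |8| = 8 >= 7
  z = -2: |-2| = 2 < 7
  z = 6: |6| = 6 < 7
Step 2: Count = 3

3


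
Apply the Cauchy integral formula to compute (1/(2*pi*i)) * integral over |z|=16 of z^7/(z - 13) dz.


Step 1: f(z) = z^7, a = 13 is inside |z| = 16
Step 2: By Cauchy integral formula: (1/(2pi*i)) * integral = f(a)
Step 3: f(13) = 13^7 = 62748517

62748517


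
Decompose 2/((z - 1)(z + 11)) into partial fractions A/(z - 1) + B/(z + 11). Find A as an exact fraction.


Step 1: Multiply both sides by (z - 1) and set z = 1
Step 2: A = 2 / (1 + 11)
Step 3: A = 2 / 12
Step 4: A = 1/6

1/6


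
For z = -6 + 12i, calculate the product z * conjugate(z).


Step 1: conj(z) = -6 - 12i
Step 2: z * conj(z) = (-6)^2 + 12^2
Step 3: = 36 + 144 = 180

180


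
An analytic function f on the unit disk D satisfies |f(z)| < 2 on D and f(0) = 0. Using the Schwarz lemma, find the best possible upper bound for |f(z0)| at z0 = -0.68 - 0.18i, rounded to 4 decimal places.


Step 1: g = f/2 maps D -> D with g(0) = 0, so by the Schwarz lemma |g(z)| <= |z|, i.e. |f(z)| <= 2|z|; this is sharp (f(z) = 2z).
Step 2: |z0|^2 = (-0.68)^2 + (-0.18)^2 = 0.4948
Step 3: |z0| = sqrt(0.4948) = 0.70342
Step 4: Best bound = 2 * |z0| = 2 * 0.70342 = 1.4068

1.4068


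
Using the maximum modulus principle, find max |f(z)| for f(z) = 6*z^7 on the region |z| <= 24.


Step 1: On |z| = 24, |f(z)| = 6 * |z|^7 = 6 * 24^7
Step 2: By maximum modulus principle, maximum is on boundary.
Step 3: Maximum = 6 * 4586471424 = 27518828544

27518828544


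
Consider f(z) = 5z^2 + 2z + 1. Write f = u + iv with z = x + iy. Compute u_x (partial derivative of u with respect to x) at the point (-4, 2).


Step 1: f(z) = 5(x+iy)^2 + 2(x+iy) + 1
Step 2: u = 5(x^2 - y^2) + 2x + 1
Step 3: u_x = 10x + 2
Step 4: At (-4, 2): u_x = -40 + 2 = -38

-38


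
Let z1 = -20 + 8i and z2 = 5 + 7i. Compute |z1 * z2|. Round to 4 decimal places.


Step 1: |z1| = sqrt((-20)^2 + 8^2) = sqrt(464)
Step 2: |z2| = sqrt(5^2 + 7^2) = sqrt(74)
Step 3: |z1*z2| = |z1|*|z2| = sqrt(464) * sqrt(74) = sqrt(464 * 74) = sqrt(34336)
Step 4: = 185.2998

185.2998


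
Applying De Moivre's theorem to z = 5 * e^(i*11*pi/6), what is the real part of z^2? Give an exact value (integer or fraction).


Step 1: By De Moivre's theorem, z^2 = 5^2 * e^(i*2*11*pi/6) = 25 * (cos(11*pi/3) + i*sin(11*pi/3))
Step 2: |z|^2 = 5^2 = 25
Step 3: Reduce the angle mod 2*pi: 11*pi/3 - 2*pi = 5*pi/3
Step 4: cos(5*pi/3) = 1/2
Step 5: Re(z^2) = 25 * 1/2 = 25/2

25/2


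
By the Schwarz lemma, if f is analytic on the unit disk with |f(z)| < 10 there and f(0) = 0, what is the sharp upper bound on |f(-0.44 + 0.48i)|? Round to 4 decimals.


Step 1: g = f/10 maps D -> D with g(0) = 0, so by the Schwarz lemma |g(z)| <= |z|, i.e. |f(z)| <= 10|z|; this is sharp (f(z) = 10z).
Step 2: |z0|^2 = (-0.44)^2 + 0.48^2 = 0.424
Step 3: |z0| = sqrt(0.424) = 0.651153
Step 4: Best bound = 10 * |z0| = 10 * 0.651153 = 6.5115

6.5115


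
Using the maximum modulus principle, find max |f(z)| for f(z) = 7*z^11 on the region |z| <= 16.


Step 1: On |z| = 16, |f(z)| = 7 * |z|^11 = 7 * 16^11
Step 2: By maximum modulus principle, maximum is on boundary.
Step 3: Maximum = 7 * 17592186044416 = 123145302310912

123145302310912


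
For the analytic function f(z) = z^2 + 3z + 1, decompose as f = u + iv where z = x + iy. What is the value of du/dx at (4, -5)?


Step 1: f(z) = (x+iy)^2 + 3(x+iy) + 1
Step 2: u = (x^2 - y^2) + 3x + 1
Step 3: u_x = 2x + 3
Step 4: At (4, -5): u_x = 8 + 3 = 11

11


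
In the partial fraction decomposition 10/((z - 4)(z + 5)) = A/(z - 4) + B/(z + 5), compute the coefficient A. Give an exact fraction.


Step 1: Multiply both sides by (z - 4) and set z = 4
Step 2: A = 10 / (4 + 5)
Step 3: A = 10 / 9
Step 4: A = 10/9

10/9


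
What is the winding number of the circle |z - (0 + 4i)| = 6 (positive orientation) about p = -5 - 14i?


Step 1: Center c = (0, 4), radius = 6
Step 2: |p - c|^2 = (-5)^2 + (-18)^2 = 349
Step 3: r^2 = 36
Step 4: |p-c| > r so winding number = 0

0


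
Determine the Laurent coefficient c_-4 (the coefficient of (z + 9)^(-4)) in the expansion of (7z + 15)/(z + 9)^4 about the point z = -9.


Step 1: Write the numerator in powers of (z + 9): 7z + 15 = 7(z + 9) + (7*(-9) + 15) = 7(z + 9) - 48
Step 2: Divide by (z + 9)^4: f(z) = -48(z + 9)^(-4) + 7(z + 9)^(-3)
Step 3: This finite sum is the Laurent series of f about z = -9.
Step 4: Coefficient of (z + 9)^(-4) = 7*(-9) + 15 = -48

-48


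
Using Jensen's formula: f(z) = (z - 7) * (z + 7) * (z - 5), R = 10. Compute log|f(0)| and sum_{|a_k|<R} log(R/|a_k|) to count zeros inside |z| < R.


Jensen's formula: (1/2pi)*integral log|f(Re^it)|dt = log|f(0)| + sum_{|a_k|<R} log(R/|a_k|)
Step 1: f(0) = (-7) * 7 * (-5) = 245
Step 2: log|f(0)| = log|7| + log|-7| + log|5| = 5.5013
Step 3: Zeros inside |z| < 10: 7, -7, 5
Step 4: Jensen sum = log(10/7) + log(10/7) + log(10/5) = 1.4065
Step 5: n(R) = number of terms in the Jensen sum = count of zeros inside |z| < 10 = 3

3


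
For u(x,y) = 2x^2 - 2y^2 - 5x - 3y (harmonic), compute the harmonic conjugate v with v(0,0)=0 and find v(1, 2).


Step 1: v_x = -u_y = 4y + 3
Step 2: v_y = u_x = 4x - 5
Step 3: v = 4xy + 3x - 5y + C
Step 4: v(0,0) = 0 => C = 0
Step 5: v(1, 2) = 1

1


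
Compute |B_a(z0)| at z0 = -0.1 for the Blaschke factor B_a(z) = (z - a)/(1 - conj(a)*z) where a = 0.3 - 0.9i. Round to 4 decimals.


Step 1: Numerator z0 - a = -0.1 - (0.3 - 0.9i) = -0.4 + 0.9i
Step 2: Denominator 1 - conj(a)*z0 = 1 - (0.3 + 0.9i)*(-0.1) = 1.03 + 0.09i
Step 3: |z0 - a|^2 = (-0.4)^2 + 0.9^2 = 0.97; |1 - conj(a)*z0|^2 = 1.03^2 + 0.09^2 = 1.069
Step 4: |B_a(-0.1)| = sqrt(0.97 / 1.069) = sqrt(0.90739)
Step 5: = 0.9526

0.9526


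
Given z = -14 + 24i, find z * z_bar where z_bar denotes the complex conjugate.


Step 1: conj(z) = -14 - 24i
Step 2: z * conj(z) = (-14)^2 + 24^2
Step 3: = 196 + 576 = 772

772


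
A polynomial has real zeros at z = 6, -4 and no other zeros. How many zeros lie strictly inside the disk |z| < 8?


Step 1: Check each root:
  z = 6: |6| = 6 < 8
  z = -4: |-4| = 4 < 8
Step 2: Count = 2

2


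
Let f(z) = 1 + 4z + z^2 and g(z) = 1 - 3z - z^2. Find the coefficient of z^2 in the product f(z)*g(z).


Step 1: z^2 term in f*g comes from: (1)*(-z^2) + (4z)*(-3z) + (z^2)*(1)
Step 2: = -1 - 12 + 1
Step 3: = -12

-12


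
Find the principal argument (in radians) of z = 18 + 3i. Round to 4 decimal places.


Step 1: z = 18 + 3i
Step 2: arg(z) = atan2(3, 18)
Step 3: arg(z) = 0.1651

0.1651


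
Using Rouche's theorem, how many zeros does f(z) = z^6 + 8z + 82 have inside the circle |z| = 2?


Step 1: On |z| = 2 the three terms have sizes |z^6| = 2^6 = 64, |8z| = 8*2 = 16, |82| = 82
Step 2: The dominant term is g(z) = 82; let h(z) = z^6 + 8z so f = g + h
Step 3: On |z| = 2: |g| = 82 and |h| <= 64 + 16 = 80
Step 4: Since 82 > 80, |h| < |g| on |z| = 2, so by Rouche f has the same number of zeros as g inside |z| < 2
Step 5: g(z) = 82 is a nonzero constant with no zeros inside |z| < 2. Answer = 0

0


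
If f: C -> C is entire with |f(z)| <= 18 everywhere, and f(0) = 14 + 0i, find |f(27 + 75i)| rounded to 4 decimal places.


Step 1: By Liouville's theorem, a bounded entire function is constant.
Step 2: f(z) = f(0) = 14 + 0i for all z.
Step 3: |f(w)| = |14 + 0i| = sqrt(196 + 0)
Step 4: = 14.0

14.0


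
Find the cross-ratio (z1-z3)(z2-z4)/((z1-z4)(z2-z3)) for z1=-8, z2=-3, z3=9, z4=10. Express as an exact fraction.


Step 1: (z1-z3)(z2-z4) = (-17) * (-13) = 221
Step 2: (z1-z4)(z2-z3) = (-18) * (-12) = 216
Step 3: Cross-ratio = 221/216 = 221/216

221/216


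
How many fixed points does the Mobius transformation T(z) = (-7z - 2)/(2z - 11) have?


Step 1: Fixed points satisfy T(z) = z
Step 2: 2z^2 - 4z + 2 = 0
Step 3: Discriminant = (-4)^2 - 4*2*2 = 0
Step 4: Number of fixed points = 1

1


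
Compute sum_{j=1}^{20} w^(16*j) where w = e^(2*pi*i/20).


Step 1: The sum sum_{j=1}^{n} w^(k*j) equals n if n | k, else 0.
Step 2: Here n = 20, k = 16
Step 3: Does n divide k? 20 | 16 -> False
Step 4: Sum = 0

0


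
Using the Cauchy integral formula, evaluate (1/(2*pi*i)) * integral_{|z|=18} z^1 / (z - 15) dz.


Step 1: f(z) = z^1, a = 15 is inside |z| = 18
Step 2: By Cauchy integral formula: (1/(2pi*i)) * integral = f(a)
Step 3: f(15) = 15^1 = 15

15


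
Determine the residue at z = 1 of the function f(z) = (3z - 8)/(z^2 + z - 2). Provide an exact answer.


Step 1: Q(z) = z^2 + z - 2 = (z - 1)(z + 2)
Step 2: Q'(z) = 2z + 1
Step 3: Q'(1) = 3, P(1) = -5
Step 4: Res = P(1)/Q'(1) = -5/3 = -5/3

-5/3


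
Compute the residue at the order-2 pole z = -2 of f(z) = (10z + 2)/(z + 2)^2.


Step 1: Pole of order 2 at z = -2
Step 2: Res = lim d/dz [(z + 2)^2 * f(z)] as z -> -2
Step 3: (z + 2)^2 * f(z) = 10z + 2
Step 4: d/dz[10z + 2] = 10

10


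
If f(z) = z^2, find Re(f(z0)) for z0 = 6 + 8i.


Step 1: z0 = 6 + 8i
Step 2: z0^2 = 6^2 - 8^2 + 96i
Step 3: real part = 36 - 64 = -28

-28


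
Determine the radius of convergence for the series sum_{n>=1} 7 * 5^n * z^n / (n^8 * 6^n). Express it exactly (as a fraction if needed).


Step 1: General term a_n = 7 * 5^n / (n^8 * 6^n)
Step 2: By the root test, |a_n|^(1/n) = 7^(1/n) * 5 / (n^(8/n) * 6) -> 5/6 as n -> infinity (since 7^(1/n) -> 1 and n^(8/n) -> 1)
Step 3: R = 1/lim|a_n|^(1/n) = 6/5

6/5


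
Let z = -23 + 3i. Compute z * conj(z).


Step 1: conj(z) = -23 - 3i
Step 2: z * conj(z) = (-23)^2 + 3^2
Step 3: = 529 + 9 = 538

538


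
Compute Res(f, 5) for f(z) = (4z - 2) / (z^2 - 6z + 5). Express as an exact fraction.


Step 1: Q(z) = z^2 - 6z + 5 = (z - 5)(z - 1)
Step 2: Q'(z) = 2z - 6
Step 3: Q'(5) = 4, P(5) = 18
Step 4: Res = P(5)/Q'(5) = 18/4 = 9/2

9/2


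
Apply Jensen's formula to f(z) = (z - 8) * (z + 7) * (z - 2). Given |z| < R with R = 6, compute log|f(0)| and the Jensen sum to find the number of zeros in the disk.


Jensen's formula: (1/2pi)*integral log|f(Re^it)|dt = log|f(0)| + sum_{|a_k|<R} log(R/|a_k|)
Step 1: f(0) = (-8) * 7 * (-2) = 112
Step 2: log|f(0)| = log|8| + log|-7| + log|2| = 4.7185
Step 3: Zeros inside |z| < 6: 2
Step 4: Jensen sum = log(6/2) = 1.0986
Step 5: n(R) = number of terms in the Jensen sum = count of zeros inside |z| < 6 = 1

1


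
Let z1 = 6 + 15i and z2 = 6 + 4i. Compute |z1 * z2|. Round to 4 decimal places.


Step 1: |z1| = sqrt(6^2 + 15^2) = sqrt(261)
Step 2: |z2| = sqrt(6^2 + 4^2) = sqrt(52)
Step 3: |z1*z2| = |z1|*|z2| = sqrt(261) * sqrt(52) = sqrt(261 * 52) = sqrt(13572)
Step 4: = 116.4989

116.4989


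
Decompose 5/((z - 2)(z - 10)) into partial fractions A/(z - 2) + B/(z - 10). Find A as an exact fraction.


Step 1: Multiply both sides by (z - 2) and set z = 2
Step 2: A = 5 / (2 - 10)
Step 3: A = 5 / (-8)
Step 4: A = -5/8

-5/8


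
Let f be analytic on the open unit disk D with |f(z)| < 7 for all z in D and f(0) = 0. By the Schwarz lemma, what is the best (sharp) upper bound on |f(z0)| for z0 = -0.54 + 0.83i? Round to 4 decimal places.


Step 1: g = f/7 maps D -> D with g(0) = 0, so by the Schwarz lemma |g(z)| <= |z|, i.e. |f(z)| <= 7|z|; this is sharp (f(z) = 7z).
Step 2: |z0|^2 = (-0.54)^2 + 0.83^2 = 0.9805
Step 3: |z0| = sqrt(0.9805) = 0.990202
Step 4: Best bound = 7 * |z0| = 7 * 0.990202 = 6.9314

6.9314


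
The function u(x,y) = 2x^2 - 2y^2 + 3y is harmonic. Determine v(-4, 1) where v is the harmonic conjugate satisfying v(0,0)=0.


Step 1: v_x = -u_y = 4y - 3
Step 2: v_y = u_x = 4x + 0
Step 3: v = 4xy - 3x + C
Step 4: v(0,0) = 0 => C = 0
Step 5: v(-4, 1) = -4

-4


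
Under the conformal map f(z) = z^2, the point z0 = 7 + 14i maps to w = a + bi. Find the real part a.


Step 1: z0 = 7 + 14i
Step 2: z0^2 = 7^2 - 14^2 + 196i
Step 3: real part = 49 - 196 = -147

-147


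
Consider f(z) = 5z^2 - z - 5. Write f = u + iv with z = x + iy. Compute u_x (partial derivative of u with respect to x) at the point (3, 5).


Step 1: f(z) = 5(x+iy)^2 - (x+iy) - 5
Step 2: u = 5(x^2 - y^2) - x - 5
Step 3: u_x = 10x - 1
Step 4: At (3, 5): u_x = 30 - 1 = 29

29


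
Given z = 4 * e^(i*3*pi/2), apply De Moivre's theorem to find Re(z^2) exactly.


Step 1: By De Moivre's theorem, z^2 = 4^2 * e^(i*2*3*pi/2) = 16 * (cos(3*pi) + i*sin(3*pi))
Step 2: |z|^2 = 4^2 = 16
Step 3: Reduce the angle mod 2*pi: 3*pi - 2*pi = pi
Step 4: cos(pi) = -1
Step 5: Re(z^2) = 16 * (-1) = -16

-16


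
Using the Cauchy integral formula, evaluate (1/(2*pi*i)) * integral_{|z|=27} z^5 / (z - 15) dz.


Step 1: f(z) = z^5, a = 15 is inside |z| = 27
Step 2: By Cauchy integral formula: (1/(2pi*i)) * integral = f(a)
Step 3: f(15) = 15^5 = 759375

759375


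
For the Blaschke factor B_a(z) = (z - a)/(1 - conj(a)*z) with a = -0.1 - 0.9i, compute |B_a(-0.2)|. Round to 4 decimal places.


Step 1: Numerator z0 - a = -0.2 - (-0.1 - 0.9i) = -0.1 + 0.9i
Step 2: Denominator 1 - conj(a)*z0 = 1 - (-0.1 + 0.9i)*(-0.2) = 0.98 + 0.18i
Step 3: |z0 - a|^2 = (-0.1)^2 + 0.9^2 = 0.82; |1 - conj(a)*z0|^2 = 0.98^2 + 0.18^2 = 0.9928
Step 4: |B_a(-0.2)| = sqrt(0.82 / 0.9928) = sqrt(0.825947)
Step 5: = 0.9088

0.9088


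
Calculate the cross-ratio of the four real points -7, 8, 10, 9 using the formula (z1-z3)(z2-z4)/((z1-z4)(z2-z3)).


Step 1: (z1-z3)(z2-z4) = (-17) * (-1) = 17
Step 2: (z1-z4)(z2-z3) = (-16) * (-2) = 32
Step 3: Cross-ratio = 17/32 = 17/32

17/32


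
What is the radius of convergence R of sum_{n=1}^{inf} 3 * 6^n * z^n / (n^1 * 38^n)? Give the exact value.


Step 1: General term a_n = 3 * 6^n / (n^1 * 38^n)
Step 2: By the root test, |a_n|^(1/n) = 3^(1/n) * 6 / (n^(1/n) * 38) -> 6/38 as n -> infinity (since 3^(1/n) -> 1 and n^(1/n) -> 1)
Step 3: R = 1/lim|a_n|^(1/n) = 38/6 = 19/3

19/3


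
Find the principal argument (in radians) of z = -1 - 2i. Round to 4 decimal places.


Step 1: z = -1 - 2i
Step 2: arg(z) = atan2(-2, -1)
Step 3: arg(z) = -2.0344

-2.0344


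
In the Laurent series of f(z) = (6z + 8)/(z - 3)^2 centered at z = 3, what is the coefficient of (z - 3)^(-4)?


Step 1: Write the numerator in powers of (z - 3): 6z + 8 = 6(z - 3) + (6*3 + 8) = 6(z - 3) + 26
Step 2: Divide by (z - 3)^2: f(z) = 26(z - 3)^(-2) + 6(z - 3)^(-1)
Step 3: This finite sum is the Laurent series of f about z = 3.
Step 4: Only the powers -2 and -1 appear, so the coefficient of (z - 3)^(-4) = 0

0


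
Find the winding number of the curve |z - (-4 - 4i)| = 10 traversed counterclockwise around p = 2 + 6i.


Step 1: Center c = (-4, -4), radius = 10
Step 2: |p - c|^2 = 6^2 + 10^2 = 136
Step 3: r^2 = 100
Step 4: |p-c| > r so winding number = 0

0


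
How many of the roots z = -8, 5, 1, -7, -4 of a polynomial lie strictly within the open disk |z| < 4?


Step 1: Check each root:
  z = -8: |-8| = 8 >= 4
  z = 5: |5| = 5 >= 4
  z = 1: |1| = 1 < 4
  z = -7: |-7| = 7 >= 4
  z = -4: |-4| = 4 >= 4
Step 2: Count = 1

1


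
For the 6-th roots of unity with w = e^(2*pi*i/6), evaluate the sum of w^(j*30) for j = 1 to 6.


Step 1: The sum sum_{j=1}^{n} w^(k*j) equals n if n | k, else 0.
Step 2: Here n = 6, k = 30
Step 3: Does n divide k? 6 | 30 -> True
Step 4: Sum = 6

6


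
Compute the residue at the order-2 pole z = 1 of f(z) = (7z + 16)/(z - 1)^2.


Step 1: Pole of order 2 at z = 1
Step 2: Res = lim d/dz [(z - 1)^2 * f(z)] as z -> 1
Step 3: (z - 1)^2 * f(z) = 7z + 16
Step 4: d/dz[7z + 16] = 7

7


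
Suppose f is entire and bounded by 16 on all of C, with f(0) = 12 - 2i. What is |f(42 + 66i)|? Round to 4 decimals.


Step 1: By Liouville's theorem, a bounded entire function is constant.
Step 2: f(z) = f(0) = 12 - 2i for all z.
Step 3: |f(w)| = |12 - 2i| = sqrt(144 + 4)
Step 4: = 12.1655

12.1655


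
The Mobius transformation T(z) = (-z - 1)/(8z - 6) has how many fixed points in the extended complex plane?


Step 1: Fixed points satisfy T(z) = z
Step 2: 8z^2 - 5z + 1 = 0
Step 3: Discriminant = (-5)^2 - 4*8*1 = -7
Step 4: Number of fixed points = 2

2


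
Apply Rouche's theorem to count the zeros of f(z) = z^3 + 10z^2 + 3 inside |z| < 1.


Step 1: On |z| = 1 the three terms have sizes |z^3| = 1^3 = 1, |10z^2| = 10*1^2 = 10, |3| = 3
Step 2: The dominant term is g(z) = 10z^2; let h(z) = z^3 + 3 so f = g + h
Step 3: On |z| = 1: |g| = 10 and |h| <= 1 + 3 = 4
Step 4: Since 10 > 4, |h| < |g| on |z| = 1, so by Rouche f has the same number of zeros as g inside |z| < 1
Step 5: g(z) = 10z^2 has 2 zeros (at the origin, multiplicity 2) inside |z| < 1. Answer = 2

2


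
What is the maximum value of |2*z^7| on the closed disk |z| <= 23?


Step 1: On |z| = 23, |f(z)| = 2 * |z|^7 = 2 * 23^7
Step 2: By maximum modulus principle, maximum is on boundary.
Step 3: Maximum = 2 * 3404825447 = 6809650894

6809650894


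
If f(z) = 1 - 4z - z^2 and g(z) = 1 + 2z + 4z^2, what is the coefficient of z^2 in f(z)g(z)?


Step 1: z^2 term in f*g comes from: (1)*(4z^2) + (-4z)*(2z) + (-z^2)*(1)
Step 2: = 4 - 8 - 1
Step 3: = -5

-5


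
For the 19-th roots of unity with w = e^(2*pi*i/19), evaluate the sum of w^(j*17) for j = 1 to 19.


Step 1: The sum sum_{j=1}^{n} w^(k*j) equals n if n | k, else 0.
Step 2: Here n = 19, k = 17
Step 3: Does n divide k? 19 | 17 -> False
Step 4: Sum = 0

0


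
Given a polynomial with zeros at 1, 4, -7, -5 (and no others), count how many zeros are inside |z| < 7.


Step 1: Check each root:
  z = 1: |1| = 1 < 7
  z = 4: |4| = 4 < 7
  z = -7: |-7| = 7 >= 7
  z = -5: |-5| = 5 < 7
Step 2: Count = 3

3


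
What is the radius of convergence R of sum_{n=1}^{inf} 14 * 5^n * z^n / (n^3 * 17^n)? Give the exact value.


Step 1: General term a_n = 14 * 5^n / (n^3 * 17^n)
Step 2: By the root test, |a_n|^(1/n) = 14^(1/n) * 5 / (n^(3/n) * 17) -> 5/17 as n -> infinity (since 14^(1/n) -> 1 and n^(3/n) -> 1)
Step 3: R = 1/lim|a_n|^(1/n) = 17/5

17/5


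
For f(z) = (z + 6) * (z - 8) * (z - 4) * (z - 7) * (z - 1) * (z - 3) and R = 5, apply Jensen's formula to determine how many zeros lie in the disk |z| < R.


Jensen's formula: (1/2pi)*integral log|f(Re^it)|dt = log|f(0)| + sum_{|a_k|<R} log(R/|a_k|)
Step 1: f(0) = 6 * (-8) * (-4) * (-7) * (-1) * (-3) = -4032
Step 2: log|f(0)| = log|-6| + log|8| + log|4| + log|7| + log|1| + log|3| = 8.302
Step 3: Zeros inside |z| < 5: 4, 1, 3
Step 4: Jensen sum = log(5/4) + log(5/1) + log(5/3) = 2.3434
Step 5: n(R) = number of terms in the Jensen sum = count of zeros inside |z| < 5 = 3

3


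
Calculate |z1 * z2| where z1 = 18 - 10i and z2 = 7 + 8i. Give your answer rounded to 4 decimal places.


Step 1: |z1| = sqrt(18^2 + (-10)^2) = sqrt(424)
Step 2: |z2| = sqrt(7^2 + 8^2) = sqrt(113)
Step 3: |z1*z2| = |z1|*|z2| = sqrt(424) * sqrt(113) = sqrt(424 * 113) = sqrt(47912)
Step 4: = 218.8881

218.8881


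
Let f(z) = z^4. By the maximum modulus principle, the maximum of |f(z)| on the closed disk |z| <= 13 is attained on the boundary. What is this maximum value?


Step 1: On |z| = 13, |f(z)| = |z|^4 = 13^4
Step 2: By maximum modulus principle, maximum is on boundary.
Step 3: Maximum = 28561 = 28561

28561


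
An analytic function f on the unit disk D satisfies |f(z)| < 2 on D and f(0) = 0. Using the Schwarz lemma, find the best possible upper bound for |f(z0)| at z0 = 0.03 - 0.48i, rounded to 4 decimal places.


Step 1: g = f/2 maps D -> D with g(0) = 0, so by the Schwarz lemma |g(z)| <= |z|, i.e. |f(z)| <= 2|z|; this is sharp (f(z) = 2z).
Step 2: |z0|^2 = 0.03^2 + (-0.48)^2 = 0.2313
Step 3: |z0| = sqrt(0.2313) = 0.480937
Step 4: Best bound = 2 * |z0| = 2 * 0.480937 = 0.9619

0.9619


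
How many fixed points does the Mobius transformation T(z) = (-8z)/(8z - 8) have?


Step 1: Fixed points satisfy T(z) = z
Step 2: 8z^2 = 0
Step 3: Discriminant = 0^2 - 4*8*0 = 0
Step 4: Number of fixed points = 1

1


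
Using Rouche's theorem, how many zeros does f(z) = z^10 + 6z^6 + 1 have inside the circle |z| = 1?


Step 1: On |z| = 1 the three terms have sizes |z^10| = 1^10 = 1, |6z^6| = 6*1^6 = 6, |1| = 1
Step 2: The dominant term is g(z) = 6z^6; let h(z) = z^10 + 1 so f = g + h
Step 3: On |z| = 1: |g| = 6 and |h| <= 1 + 1 = 2
Step 4: Since 6 > 2, |h| < |g| on |z| = 1, so by Rouche f has the same number of zeros as g inside |z| < 1
Step 5: g(z) = 6z^6 has 6 zeros (at the origin, multiplicity 6) inside |z| < 1. Answer = 6

6


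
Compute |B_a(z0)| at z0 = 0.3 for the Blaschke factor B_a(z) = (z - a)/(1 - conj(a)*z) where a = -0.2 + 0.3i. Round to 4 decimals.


Step 1: Numerator z0 - a = 0.3 - (-0.2 + 0.3i) = 0.5 - 0.3i
Step 2: Denominator 1 - conj(a)*z0 = 1 - (-0.2 - 0.3i)*0.3 = 1.06 + 0.09i
Step 3: |z0 - a|^2 = 0.5^2 + (-0.3)^2 = 0.34; |1 - conj(a)*z0|^2 = 1.06^2 + 0.09^2 = 1.1317
Step 4: |B_a(0.3)| = sqrt(0.34 / 1.1317) = sqrt(0.300433)
Step 5: = 0.5481

0.5481


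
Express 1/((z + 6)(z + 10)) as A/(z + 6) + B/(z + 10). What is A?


Step 1: Multiply both sides by (z + 6) and set z = -6
Step 2: A = 1 / (-6 + 10)
Step 3: A = 1 / 4
Step 4: A = 1/4

1/4


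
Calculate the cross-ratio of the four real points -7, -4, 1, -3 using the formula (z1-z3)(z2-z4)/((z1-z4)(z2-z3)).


Step 1: (z1-z3)(z2-z4) = (-8) * (-1) = 8
Step 2: (z1-z4)(z2-z3) = (-4) * (-5) = 20
Step 3: Cross-ratio = 8/20 = 2/5

2/5


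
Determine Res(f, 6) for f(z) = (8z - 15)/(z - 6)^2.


Step 1: Pole of order 2 at z = 6
Step 2: Res = lim d/dz [(z - 6)^2 * f(z)] as z -> 6
Step 3: (z - 6)^2 * f(z) = 8z - 15
Step 4: d/dz[8z - 15] = 8

8


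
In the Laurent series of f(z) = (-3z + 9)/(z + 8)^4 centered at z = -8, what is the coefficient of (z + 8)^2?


Step 1: Write the numerator in powers of (z + 8): -3z + 9 = -3(z + 8) + (-3*(-8) + 9) = -3(z + 8) + 33
Step 2: Divide by (z + 8)^4: f(z) = 33(z + 8)^(-4) - 3(z + 8)^(-3)
Step 3: This finite sum is the Laurent series of f about z = -8.
Step 4: Only the powers -4 and -3 appear, so the coefficient of (z + 8)^2 = 0

0


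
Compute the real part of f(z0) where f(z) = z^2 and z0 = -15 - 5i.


Step 1: z0 = -15 - 5i
Step 2: z0^2 = (-15)^2 - (-5)^2 + 150i
Step 3: real part = 225 - 25 = 200

200


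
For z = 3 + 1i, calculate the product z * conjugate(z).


Step 1: conj(z) = 3 - 1i
Step 2: z * conj(z) = 3^2 + 1^2
Step 3: = 9 + 1 = 10

10


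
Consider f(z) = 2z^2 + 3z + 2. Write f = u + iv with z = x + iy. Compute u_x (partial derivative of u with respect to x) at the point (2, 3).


Step 1: f(z) = 2(x+iy)^2 + 3(x+iy) + 2
Step 2: u = 2(x^2 - y^2) + 3x + 2
Step 3: u_x = 4x + 3
Step 4: At (2, 3): u_x = 8 + 3 = 11

11


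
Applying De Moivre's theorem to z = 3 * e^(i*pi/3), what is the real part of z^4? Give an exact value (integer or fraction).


Step 1: By De Moivre's theorem, z^4 = 3^4 * e^(i*4*pi/3) = 81 * (cos(4*pi/3) + i*sin(4*pi/3))
Step 2: |z|^4 = 3^4 = 81
Step 3: The angle 4*pi/3 already lies in [0, 2*pi)
Step 4: cos(4*pi/3) = -1/2
Step 5: Re(z^4) = 81 * (-1/2) = -81/2

-81/2


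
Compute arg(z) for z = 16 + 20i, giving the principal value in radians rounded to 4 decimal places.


Step 1: z = 16 + 20i
Step 2: arg(z) = atan2(20, 16)
Step 3: arg(z) = 0.8961

0.8961


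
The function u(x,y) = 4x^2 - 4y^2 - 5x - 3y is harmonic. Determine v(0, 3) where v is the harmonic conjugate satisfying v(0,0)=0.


Step 1: v_x = -u_y = 8y + 3
Step 2: v_y = u_x = 8x - 5
Step 3: v = 8xy + 3x - 5y + C
Step 4: v(0,0) = 0 => C = 0
Step 5: v(0, 3) = -15

-15


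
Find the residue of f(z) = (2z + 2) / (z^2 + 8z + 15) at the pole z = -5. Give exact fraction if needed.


Step 1: Q(z) = z^2 + 8z + 15 = (z + 5)(z + 3)
Step 2: Q'(z) = 2z + 8
Step 3: Q'(-5) = -2, P(-5) = -8
Step 4: Res = P(-5)/Q'(-5) = -8/(-2) = 4

4


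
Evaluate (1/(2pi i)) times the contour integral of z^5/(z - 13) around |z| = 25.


Step 1: f(z) = z^5, a = 13 is inside |z| = 25
Step 2: By Cauchy integral formula: (1/(2pi*i)) * integral = f(a)
Step 3: f(13) = 13^5 = 371293

371293


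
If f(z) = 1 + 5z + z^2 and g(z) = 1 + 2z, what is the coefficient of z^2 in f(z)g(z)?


Step 1: z^2 term in f*g comes from: (1)*(0) + (5z)*(2z) + (z^2)*(1)
Step 2: = 0 + 10 + 1
Step 3: = 11

11


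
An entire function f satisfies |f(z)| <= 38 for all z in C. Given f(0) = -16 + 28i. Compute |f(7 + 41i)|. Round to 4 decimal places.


Step 1: By Liouville's theorem, a bounded entire function is constant.
Step 2: f(z) = f(0) = -16 + 28i for all z.
Step 3: |f(w)| = |-16 + 28i| = sqrt(256 + 784)
Step 4: = 32.249

32.249


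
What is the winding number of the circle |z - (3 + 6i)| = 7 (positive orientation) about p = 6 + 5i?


Step 1: Center c = (3, 6), radius = 7
Step 2: |p - c|^2 = 3^2 + (-1)^2 = 10
Step 3: r^2 = 49
Step 4: |p-c| < r so winding number = 1

1


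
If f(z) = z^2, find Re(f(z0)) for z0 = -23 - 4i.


Step 1: z0 = -23 - 4i
Step 2: z0^2 = (-23)^2 - (-4)^2 + 184i
Step 3: real part = 529 - 16 = 513

513


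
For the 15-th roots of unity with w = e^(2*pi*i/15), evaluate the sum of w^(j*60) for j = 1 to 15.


Step 1: The sum sum_{j=1}^{n} w^(k*j) equals n if n | k, else 0.
Step 2: Here n = 15, k = 60
Step 3: Does n divide k? 15 | 60 -> True
Step 4: Sum = 15

15


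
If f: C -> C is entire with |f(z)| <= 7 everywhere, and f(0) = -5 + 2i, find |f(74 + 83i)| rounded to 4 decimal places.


Step 1: By Liouville's theorem, a bounded entire function is constant.
Step 2: f(z) = f(0) = -5 + 2i for all z.
Step 3: |f(w)| = |-5 + 2i| = sqrt(25 + 4)
Step 4: = 5.3852

5.3852


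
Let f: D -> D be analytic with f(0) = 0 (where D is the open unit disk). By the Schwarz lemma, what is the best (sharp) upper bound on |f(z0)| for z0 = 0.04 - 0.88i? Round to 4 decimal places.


Step 1: Schwarz lemma: if f: D -> D is analytic with f(0) = 0, then |f(z)| <= |z| for all z in D, and this is sharp (f(z) = z).
Step 2: |z0|^2 = 0.04^2 + (-0.88)^2 = 0.776
Step 3: |z0| = sqrt(0.776) = 0.880909
Step 4: Best bound = |z0| = 0.8809

0.8809


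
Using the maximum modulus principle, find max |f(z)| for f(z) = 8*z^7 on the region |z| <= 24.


Step 1: On |z| = 24, |f(z)| = 8 * |z|^7 = 8 * 24^7
Step 2: By maximum modulus principle, maximum is on boundary.
Step 3: Maximum = 8 * 4586471424 = 36691771392

36691771392


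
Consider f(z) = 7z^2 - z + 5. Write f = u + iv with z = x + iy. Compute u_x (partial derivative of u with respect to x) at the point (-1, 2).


Step 1: f(z) = 7(x+iy)^2 - (x+iy) + 5
Step 2: u = 7(x^2 - y^2) - x + 5
Step 3: u_x = 14x - 1
Step 4: At (-1, 2): u_x = -14 - 1 = -15

-15


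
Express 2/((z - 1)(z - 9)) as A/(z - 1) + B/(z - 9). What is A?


Step 1: Multiply both sides by (z - 1) and set z = 1
Step 2: A = 2 / (1 - 9)
Step 3: A = 2 / (-8)
Step 4: A = -1/4

-1/4


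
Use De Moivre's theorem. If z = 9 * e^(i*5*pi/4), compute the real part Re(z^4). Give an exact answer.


Step 1: By De Moivre's theorem, z^4 = 9^4 * e^(i*4*5*pi/4) = 6561 * (cos(5*pi) + i*sin(5*pi))
Step 2: |z|^4 = 9^4 = 6561
Step 3: Reduce the angle mod 2*pi: 5*pi - 4*pi = pi
Step 4: cos(pi) = -1
Step 5: Re(z^4) = 6561 * (-1) = -6561

-6561


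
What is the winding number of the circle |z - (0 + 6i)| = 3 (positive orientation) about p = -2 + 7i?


Step 1: Center c = (0, 6), radius = 3
Step 2: |p - c|^2 = (-2)^2 + 1^2 = 5
Step 3: r^2 = 9
Step 4: |p-c| < r so winding number = 1

1


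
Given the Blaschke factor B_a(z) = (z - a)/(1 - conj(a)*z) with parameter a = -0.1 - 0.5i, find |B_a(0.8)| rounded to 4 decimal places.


Step 1: Numerator z0 - a = 0.8 - (-0.1 - 0.5i) = 0.9 + 0.5i
Step 2: Denominator 1 - conj(a)*z0 = 1 - (-0.1 + 0.5i)*0.8 = 1.08 - 0.4i
Step 3: |z0 - a|^2 = 0.9^2 + 0.5^2 = 1.06; |1 - conj(a)*z0|^2 = 1.08^2 + (-0.4)^2 = 1.3264
Step 4: |B_a(0.8)| = sqrt(1.06 / 1.3264) = sqrt(0.799156)
Step 5: = 0.894

0.894


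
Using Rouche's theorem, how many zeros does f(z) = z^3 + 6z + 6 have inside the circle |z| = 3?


Step 1: On |z| = 3 the three terms have sizes |z^3| = 3^3 = 27, |6z| = 6*3 = 18, |6| = 6
Step 2: The dominant term is g(z) = z^3; let h(z) = 6z + 6 so f = g + h
Step 3: On |z| = 3: |g| = 27 and |h| <= 18 + 6 = 24
Step 4: Since 27 > 24, |h| < |g| on |z| = 3, so by Rouche f has the same number of zeros as g inside |z| < 3
Step 5: g(z) = z^3 has 3 zeros (all at the origin) inside |z| < 3. Answer = 3

3


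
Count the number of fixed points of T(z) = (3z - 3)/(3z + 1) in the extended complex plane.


Step 1: Fixed points satisfy T(z) = z
Step 2: 3z^2 - 2z + 3 = 0
Step 3: Discriminant = (-2)^2 - 4*3*3 = -32
Step 4: Number of fixed points = 2

2


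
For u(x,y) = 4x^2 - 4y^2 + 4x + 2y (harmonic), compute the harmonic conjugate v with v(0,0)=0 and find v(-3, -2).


Step 1: v_x = -u_y = 8y - 2
Step 2: v_y = u_x = 8x + 4
Step 3: v = 8xy - 2x + 4y + C
Step 4: v(0,0) = 0 => C = 0
Step 5: v(-3, -2) = 46

46


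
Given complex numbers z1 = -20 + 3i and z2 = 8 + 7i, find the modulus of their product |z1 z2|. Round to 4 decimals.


Step 1: |z1| = sqrt((-20)^2 + 3^2) = sqrt(409)
Step 2: |z2| = sqrt(8^2 + 7^2) = sqrt(113)
Step 3: |z1*z2| = |z1|*|z2| = sqrt(409) * sqrt(113) = sqrt(409 * 113) = sqrt(46217)
Step 4: = 214.9814

214.9814


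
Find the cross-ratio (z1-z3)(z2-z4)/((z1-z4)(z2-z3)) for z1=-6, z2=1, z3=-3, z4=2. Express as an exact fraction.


Step 1: (z1-z3)(z2-z4) = (-3) * (-1) = 3
Step 2: (z1-z4)(z2-z3) = (-8) * 4 = -32
Step 3: Cross-ratio = -3/32 = -3/32

-3/32


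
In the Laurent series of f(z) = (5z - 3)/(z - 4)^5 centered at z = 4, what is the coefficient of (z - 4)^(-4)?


Step 1: Write the numerator in powers of (z - 4): 5z - 3 = 5(z - 4) + (5*4 - 3) = 5(z - 4) + 17
Step 2: Divide by (z - 4)^5: f(z) = 17(z - 4)^(-5) + 5(z - 4)^(-4)
Step 3: This finite sum is the Laurent series of f about z = 4.
Step 4: Coefficient of (z - 4)^(-4) = coefficient of (z - 4) in the re-centred numerator = 5

5


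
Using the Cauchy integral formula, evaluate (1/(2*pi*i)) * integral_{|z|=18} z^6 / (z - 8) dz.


Step 1: f(z) = z^6, a = 8 is inside |z| = 18
Step 2: By Cauchy integral formula: (1/(2pi*i)) * integral = f(a)
Step 3: f(8) = 8^6 = 262144

262144


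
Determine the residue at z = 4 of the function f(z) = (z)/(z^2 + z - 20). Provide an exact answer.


Step 1: Q(z) = z^2 + z - 20 = (z - 4)(z + 5)
Step 2: Q'(z) = 2z + 1
Step 3: Q'(4) = 9, P(4) = 4
Step 4: Res = P(4)/Q'(4) = 4/9 = 4/9

4/9


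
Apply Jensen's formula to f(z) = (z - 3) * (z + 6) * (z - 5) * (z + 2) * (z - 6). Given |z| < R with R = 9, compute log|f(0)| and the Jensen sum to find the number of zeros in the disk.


Jensen's formula: (1/2pi)*integral log|f(Re^it)|dt = log|f(0)| + sum_{|a_k|<R} log(R/|a_k|)
Step 1: f(0) = (-3) * 6 * (-5) * 2 * (-6) = -1080
Step 2: log|f(0)| = log|3| + log|-6| + log|5| + log|-2| + log|6| = 6.9847
Step 3: Zeros inside |z| < 9: 3, -6, 5, -2, 6
Step 4: Jensen sum = log(9/3) + log(9/6) + log(9/5) + log(9/2) + log(9/6) = 4.0014
Step 5: n(R) = number of terms in the Jensen sum = count of zeros inside |z| < 9 = 5

5


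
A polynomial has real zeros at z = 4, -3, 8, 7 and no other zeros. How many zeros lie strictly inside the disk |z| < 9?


Step 1: Check each root:
  z = 4: |4| = 4 < 9
  z = -3: |-3| = 3 < 9
  z = 8: |8| = 8 < 9
  z = 7: |7| = 7 < 9
Step 2: Count = 4

4


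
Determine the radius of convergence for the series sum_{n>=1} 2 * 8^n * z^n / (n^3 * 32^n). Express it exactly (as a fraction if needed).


Step 1: General term a_n = 2 * 8^n / (n^3 * 32^n)
Step 2: By the root test, |a_n|^(1/n) = 2^(1/n) * 8 / (n^(3/n) * 32) -> 8/32 as n -> infinity (since 2^(1/n) -> 1 and n^(3/n) -> 1)
Step 3: R = 1/lim|a_n|^(1/n) = 32/8 = 4

4


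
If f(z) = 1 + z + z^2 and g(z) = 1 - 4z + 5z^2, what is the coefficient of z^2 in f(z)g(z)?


Step 1: z^2 term in f*g comes from: (1)*(5z^2) + (z)*(-4z) + (z^2)*(1)
Step 2: = 5 - 4 + 1
Step 3: = 2

2


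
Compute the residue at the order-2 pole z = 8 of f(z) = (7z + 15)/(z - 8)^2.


Step 1: Pole of order 2 at z = 8
Step 2: Res = lim d/dz [(z - 8)^2 * f(z)] as z -> 8
Step 3: (z - 8)^2 * f(z) = 7z + 15
Step 4: d/dz[7z + 15] = 7

7


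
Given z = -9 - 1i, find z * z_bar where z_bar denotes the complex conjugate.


Step 1: conj(z) = -9 + 1i
Step 2: z * conj(z) = (-9)^2 + (-1)^2
Step 3: = 81 + 1 = 82

82


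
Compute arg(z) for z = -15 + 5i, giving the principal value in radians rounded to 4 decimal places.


Step 1: z = -15 + 5i
Step 2: arg(z) = atan2(5, -15)
Step 3: arg(z) = 2.8198

2.8198


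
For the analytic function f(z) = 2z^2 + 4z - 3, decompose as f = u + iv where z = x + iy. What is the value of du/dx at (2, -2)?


Step 1: f(z) = 2(x+iy)^2 + 4(x+iy) - 3
Step 2: u = 2(x^2 - y^2) + 4x - 3
Step 3: u_x = 4x + 4
Step 4: At (2, -2): u_x = 8 + 4 = 12

12


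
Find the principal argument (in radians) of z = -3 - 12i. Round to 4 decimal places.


Step 1: z = -3 - 12i
Step 2: arg(z) = atan2(-12, -3)
Step 3: arg(z) = -1.8158

-1.8158


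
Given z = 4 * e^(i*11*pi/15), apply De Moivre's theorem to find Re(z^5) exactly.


Step 1: By De Moivre's theorem, z^5 = 4^5 * e^(i*5*11*pi/15) = 1024 * (cos(11*pi/3) + i*sin(11*pi/3))
Step 2: |z|^5 = 4^5 = 1024
Step 3: Reduce the angle mod 2*pi: 11*pi/3 - 2*pi = 5*pi/3
Step 4: cos(5*pi/3) = 1/2
Step 5: Re(z^5) = 1024 * 1/2 = 512

512


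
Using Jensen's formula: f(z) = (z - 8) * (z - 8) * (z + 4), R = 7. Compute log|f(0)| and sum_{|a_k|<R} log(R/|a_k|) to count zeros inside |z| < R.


Jensen's formula: (1/2pi)*integral log|f(Re^it)|dt = log|f(0)| + sum_{|a_k|<R} log(R/|a_k|)
Step 1: f(0) = (-8) * (-8) * 4 = 256
Step 2: log|f(0)| = log|8| + log|8| + log|-4| = 5.5452
Step 3: Zeros inside |z| < 7: -4
Step 4: Jensen sum = log(7/4) = 0.5596
Step 5: n(R) = number of terms in the Jensen sum = count of zeros inside |z| < 7 = 1

1


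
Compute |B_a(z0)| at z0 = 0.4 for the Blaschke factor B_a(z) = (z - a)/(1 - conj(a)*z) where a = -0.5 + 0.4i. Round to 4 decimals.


Step 1: Numerator z0 - a = 0.4 - (-0.5 + 0.4i) = 0.9 - 0.4i
Step 2: Denominator 1 - conj(a)*z0 = 1 - (-0.5 - 0.4i)*0.4 = 1.2 + 0.16i
Step 3: |z0 - a|^2 = 0.9^2 + (-0.4)^2 = 0.97; |1 - conj(a)*z0|^2 = 1.2^2 + 0.16^2 = 1.4656
Step 4: |B_a(0.4)| = sqrt(0.97 / 1.4656) = sqrt(0.661845)
Step 5: = 0.8135

0.8135


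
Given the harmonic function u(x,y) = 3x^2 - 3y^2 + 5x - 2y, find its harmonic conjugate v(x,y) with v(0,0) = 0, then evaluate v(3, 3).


Step 1: v_x = -u_y = 6y + 2
Step 2: v_y = u_x = 6x + 5
Step 3: v = 6xy + 2x + 5y + C
Step 4: v(0,0) = 0 => C = 0
Step 5: v(3, 3) = 75

75


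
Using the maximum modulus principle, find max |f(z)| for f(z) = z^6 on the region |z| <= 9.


Step 1: On |z| = 9, |f(z)| = |z|^6 = 9^6
Step 2: By maximum modulus principle, maximum is on boundary.
Step 3: Maximum = 531441 = 531441

531441


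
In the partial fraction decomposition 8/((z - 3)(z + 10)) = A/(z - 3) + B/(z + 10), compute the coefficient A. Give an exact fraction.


Step 1: Multiply both sides by (z - 3) and set z = 3
Step 2: A = 8 / (3 + 10)
Step 3: A = 8 / 13
Step 4: A = 8/13

8/13


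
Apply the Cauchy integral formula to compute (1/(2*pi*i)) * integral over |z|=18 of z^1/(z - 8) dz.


Step 1: f(z) = z^1, a = 8 is inside |z| = 18
Step 2: By Cauchy integral formula: (1/(2pi*i)) * integral = f(a)
Step 3: f(8) = 8^1 = 8

8


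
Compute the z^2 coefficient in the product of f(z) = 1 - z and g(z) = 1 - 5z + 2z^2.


Step 1: z^2 term in f*g comes from: (1)*(2z^2) + (-z)*(-5z) + (0)*(1)
Step 2: = 2 + 5 + 0
Step 3: = 7

7


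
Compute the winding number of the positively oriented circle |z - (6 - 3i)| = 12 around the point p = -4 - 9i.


Step 1: Center c = (6, -3), radius = 12
Step 2: |p - c|^2 = (-10)^2 + (-6)^2 = 136
Step 3: r^2 = 144
Step 4: |p-c| < r so winding number = 1

1


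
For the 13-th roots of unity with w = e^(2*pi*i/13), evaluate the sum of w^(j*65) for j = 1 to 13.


Step 1: The sum sum_{j=1}^{n} w^(k*j) equals n if n | k, else 0.
Step 2: Here n = 13, k = 65
Step 3: Does n divide k? 13 | 65 -> True
Step 4: Sum = 13

13


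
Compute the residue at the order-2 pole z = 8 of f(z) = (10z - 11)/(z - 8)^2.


Step 1: Pole of order 2 at z = 8
Step 2: Res = lim d/dz [(z - 8)^2 * f(z)] as z -> 8
Step 3: (z - 8)^2 * f(z) = 10z - 11
Step 4: d/dz[10z - 11] = 10

10


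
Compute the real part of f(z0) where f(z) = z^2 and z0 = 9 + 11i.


Step 1: z0 = 9 + 11i
Step 2: z0^2 = 9^2 - 11^2 + 198i
Step 3: real part = 81 - 121 = -40

-40


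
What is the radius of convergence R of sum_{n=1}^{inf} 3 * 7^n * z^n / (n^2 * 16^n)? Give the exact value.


Step 1: General term a_n = 3 * 7^n / (n^2 * 16^n)
Step 2: By the root test, |a_n|^(1/n) = 3^(1/n) * 7 / (n^(2/n) * 16) -> 7/16 as n -> infinity (since 3^(1/n) -> 1 and n^(2/n) -> 1)
Step 3: R = 1/lim|a_n|^(1/n) = 16/7

16/7


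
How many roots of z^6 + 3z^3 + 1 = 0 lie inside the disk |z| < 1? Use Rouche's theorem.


Step 1: On |z| = 1 the three terms have sizes |z^6| = 1^6 = 1, |3z^3| = 3*1^3 = 3, |1| = 1
Step 2: The dominant term is g(z) = 3z^3; let h(z) = z^6 + 1 so f = g + h
Step 3: On |z| = 1: |g| = 3 and |h| <= 1 + 1 = 2
Step 4: Since 3 > 2, |h| < |g| on |z| = 1, so by Rouche f has the same number of zeros as g inside |z| < 1
Step 5: g(z) = 3z^3 has 3 zeros (at the origin, multiplicity 3) inside |z| < 1. Answer = 3

3


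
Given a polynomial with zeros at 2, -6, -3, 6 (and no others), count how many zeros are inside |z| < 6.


Step 1: Check each root:
  z = 2: |2| = 2 < 6
  z = -6: |-6| = 6 >= 6
  z = -3: |-3| = 3 < 6
  z = 6: |6| = 6 >= 6
Step 2: Count = 2

2


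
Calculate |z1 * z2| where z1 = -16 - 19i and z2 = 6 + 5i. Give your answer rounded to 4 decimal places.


Step 1: |z1| = sqrt((-16)^2 + (-19)^2) = sqrt(617)
Step 2: |z2| = sqrt(6^2 + 5^2) = sqrt(61)
Step 3: |z1*z2| = |z1|*|z2| = sqrt(617) * sqrt(61) = sqrt(617 * 61) = sqrt(37637)
Step 4: = 194.0026

194.0026


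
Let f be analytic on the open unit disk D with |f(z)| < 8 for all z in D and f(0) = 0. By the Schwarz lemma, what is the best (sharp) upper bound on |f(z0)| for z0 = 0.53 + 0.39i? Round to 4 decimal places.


Step 1: g = f/8 maps D -> D with g(0) = 0, so by the Schwarz lemma |g(z)| <= |z|, i.e. |f(z)| <= 8|z|; this is sharp (f(z) = 8z).
Step 2: |z0|^2 = 0.53^2 + 0.39^2 = 0.433
Step 3: |z0| = sqrt(0.433) = 0.658027
Step 4: Best bound = 8 * |z0| = 8 * 0.658027 = 5.2642

5.2642


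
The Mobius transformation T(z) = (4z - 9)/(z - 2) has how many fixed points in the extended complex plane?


Step 1: Fixed points satisfy T(z) = z
Step 2: z^2 - 6z + 9 = 0
Step 3: Discriminant = (-6)^2 - 4*1*9 = 0
Step 4: Number of fixed points = 1

1
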